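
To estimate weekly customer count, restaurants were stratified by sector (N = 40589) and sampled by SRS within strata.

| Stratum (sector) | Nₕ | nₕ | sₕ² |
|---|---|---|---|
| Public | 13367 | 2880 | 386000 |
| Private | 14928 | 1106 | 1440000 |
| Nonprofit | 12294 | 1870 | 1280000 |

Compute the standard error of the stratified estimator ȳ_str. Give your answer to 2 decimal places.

15.09

Var(ȳ_str) = Σₕ Wₕ²(1 − fₕ)sₕ²/nₕ with Wₕ = Nₕ/N, N = 40589.
Public: Wₕ = 0.32932568; term = 0.32932568²·(1 − 0.21545597)·386000/2880 = 11.404161.
Private: Wₕ = 0.36778438; term = 0.36778438²·(1 − 0.07408896)·1440000/1106 = 163.06591.
Nonprofit: Wₕ = 0.30288995; term = 0.30288995²·(1 − 0.15210672)·1280000/1870 = 53.245054.
Sum = 227.71513.
SE = √(227.71513) = 15.09.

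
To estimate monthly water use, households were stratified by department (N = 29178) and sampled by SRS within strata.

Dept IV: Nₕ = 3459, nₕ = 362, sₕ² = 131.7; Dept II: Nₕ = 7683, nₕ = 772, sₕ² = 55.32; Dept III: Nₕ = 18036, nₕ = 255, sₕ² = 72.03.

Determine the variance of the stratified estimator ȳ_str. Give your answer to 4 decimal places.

Var(ȳ_str) = Σₕ Wₕ²(1 − fₕ)sₕ²/nₕ with Wₕ = Nₕ/N, N = 29178.
Dept IV: Wₕ = 0.11854822; term = 0.11854822²·(1 − 0.10465452)·131.7/362 = 0.0045778118.
Dept II: Wₕ = 0.26331483; term = 0.26331483²·(1 − 0.10048158)·55.32/772 = 0.0044691564.
Dept III: Wₕ = 0.61813695; term = 0.61813695²·(1 − 0.01413839)·72.03/255 = 0.10640416.
Sum = 0.11545113.

0.1155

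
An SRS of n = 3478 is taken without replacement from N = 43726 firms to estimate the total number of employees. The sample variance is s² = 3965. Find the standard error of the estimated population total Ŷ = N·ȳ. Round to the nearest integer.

44792

Var(Ŷ) = N²·Var(ȳ) = N²·(1 − n/N)·s²/n.
f = 3478/43726 = 0.07954078; Var(ȳ) = 0.92045922·3965/3478 = 1.0493447.
Var(Ŷ) = 43726² · 1.0493447 = 2.0063083 × 10^9.
SE(Ŷ) = √(2.0063083 × 10^9) = 44792.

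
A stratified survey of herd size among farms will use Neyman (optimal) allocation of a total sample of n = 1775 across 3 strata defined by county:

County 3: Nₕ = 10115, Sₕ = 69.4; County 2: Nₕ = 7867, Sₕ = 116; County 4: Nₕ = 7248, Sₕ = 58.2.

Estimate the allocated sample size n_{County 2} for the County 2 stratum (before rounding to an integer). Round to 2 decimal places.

795.44

Neyman allocation: nₕ = n·NₕSₕ / Σⱼ NⱼSⱼ.
Σ NⱼSⱼ = 10115·69.4 + 7867·116 + 7248·58.2 = 2.0363866 × 10^6.
n_{County 2} = 1775·7867·116 / (2.0363866 × 10^6) = 795.44.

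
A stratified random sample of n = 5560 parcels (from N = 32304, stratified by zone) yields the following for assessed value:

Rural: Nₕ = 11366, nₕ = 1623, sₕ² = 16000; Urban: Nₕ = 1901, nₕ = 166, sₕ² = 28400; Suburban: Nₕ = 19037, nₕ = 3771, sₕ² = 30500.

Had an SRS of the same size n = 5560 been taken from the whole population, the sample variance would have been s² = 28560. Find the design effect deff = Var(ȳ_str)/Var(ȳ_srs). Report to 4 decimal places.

0.9028

Var(ȳ_str) = Σ Wₕ²(1−fₕ)sₕ²/nₕ with Wₕ = Nₕ/32304:
  Rural: (11366/32304)²·(1−1623/11366)·16000/1623 = 1.0461386
  Urban: (1901/32304)²·(1−166/1901)·28400/166 = 0.54072848
  Suburban: (19037/32304)²·(1−3771/19037)·30500/3771 = 2.2524464
  → Var(ȳ_str) = 3.8393135.
Var(ȳ_srs) = (1 − 5560/32304)·28560/5560 = 4.2525896.
deff = 3.8393135 / 4.2525896 = 0.9028.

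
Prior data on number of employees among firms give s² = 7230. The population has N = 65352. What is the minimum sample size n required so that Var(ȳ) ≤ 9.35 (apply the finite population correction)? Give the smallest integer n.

Without fpc, n₀ = s²/D = 7230/9.35 = 773.2620.
With fpc, (1 − n/N)·s²/n ≤ D requires n ≥ n₀/(1 + n₀/N) = 773.2620/(1 + 773.2620/65352) = 764.2196.
Rounding up, n = 765.

765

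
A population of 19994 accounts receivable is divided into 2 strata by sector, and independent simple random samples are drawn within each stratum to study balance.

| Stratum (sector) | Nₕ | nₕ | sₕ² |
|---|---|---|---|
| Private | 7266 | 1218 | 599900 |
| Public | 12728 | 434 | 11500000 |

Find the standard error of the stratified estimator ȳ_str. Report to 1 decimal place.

102.1

Var(ȳ_str) = Σₕ Wₕ²(1 − fₕ)sₕ²/nₕ with Wₕ = Nₕ/N, N = 19994.
Private: Wₕ = 0.36340902; term = 0.36340902²·(1 − 0.16763006)·599900/1218 = 54.142633.
Public: Wₕ = 0.63659098; term = 0.63659098²·(1 − 0.03409805)·11500000/434 = 10371.991.
Sum = 10426.134.
SE = √(10426.134) = 102.1.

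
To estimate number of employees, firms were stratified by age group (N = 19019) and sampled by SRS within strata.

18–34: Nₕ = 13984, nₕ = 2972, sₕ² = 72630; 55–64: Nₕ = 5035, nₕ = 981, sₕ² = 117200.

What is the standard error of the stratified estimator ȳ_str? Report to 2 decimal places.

Var(ȳ_str) = Σₕ Wₕ²(1 − fₕ)sₕ²/nₕ with Wₕ = Nₕ/N, N = 19019.
18–34: Wₕ = 0.73526474; term = 0.73526474²·(1 − 0.21252860)·72630/2972 = 10.40374.
55–64: Wₕ = 0.26473526; term = 0.26473526²·(1 − 0.19483615)·117200/981 = 6.7416541.
Sum = 17.145394.
SE = √(17.145394) = 4.14.

4.14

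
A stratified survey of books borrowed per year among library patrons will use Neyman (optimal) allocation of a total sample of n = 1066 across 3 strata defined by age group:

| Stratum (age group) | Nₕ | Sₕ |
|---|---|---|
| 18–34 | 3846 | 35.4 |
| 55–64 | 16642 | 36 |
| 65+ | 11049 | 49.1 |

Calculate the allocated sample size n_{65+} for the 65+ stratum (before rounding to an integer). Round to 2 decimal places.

Neyman allocation: nₕ = n·NₕSₕ / Σⱼ NⱼSⱼ.
Σ NⱼSⱼ = 3846·35.4 + 16642·36 + 11049·49.1 = 1.2777663 × 10^6.
n_{65+} = 1066·11049·49.1 / (1.2777663 × 10^6) = 452.60.

452.60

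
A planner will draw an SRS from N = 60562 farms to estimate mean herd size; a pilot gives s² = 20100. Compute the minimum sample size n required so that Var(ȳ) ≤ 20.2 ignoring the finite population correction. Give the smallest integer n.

Without fpc, n₀ = s²/D = 20100/20.2 = 995.0495.
Rounding up, n = 996.

996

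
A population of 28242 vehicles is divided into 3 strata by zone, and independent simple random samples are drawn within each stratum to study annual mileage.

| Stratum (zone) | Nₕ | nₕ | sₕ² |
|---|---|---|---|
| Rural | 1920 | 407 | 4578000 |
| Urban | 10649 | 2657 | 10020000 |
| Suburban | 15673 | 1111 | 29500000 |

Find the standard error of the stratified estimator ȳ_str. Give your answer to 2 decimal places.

89.67

Var(ȳ_str) = Σₕ Wₕ²(1 − fₕ)sₕ²/nₕ with Wₕ = Nₕ/N, N = 28242.
Rural: Wₕ = 0.06798385; term = 0.06798385²·(1 − 0.21197917)·4578000/407 = 40.966668.
Urban: Wₕ = 0.37706253; term = 0.37706253²·(1 − 0.24950700)·10020000/2657 = 402.39222.
Suburban: Wₕ = 0.55495362; term = 0.55495362²·(1 − 0.07088624)·29500000/1111 = 7597.8413.
Sum = 8041.2002.
SE = √(8041.2002) = 89.67.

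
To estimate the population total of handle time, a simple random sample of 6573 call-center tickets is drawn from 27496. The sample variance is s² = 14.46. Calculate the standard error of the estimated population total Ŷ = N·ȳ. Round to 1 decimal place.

Var(Ŷ) = N²·Var(ȳ) = N²·(1 − n/N)·s²/n.
f = 6573/27496 = 0.23905295; Var(ȳ) = 0.76094705·14.46/6573 = 0.001674014.
Var(Ŷ) = 27496² · 0.001674014 = 1.2656048 × 10^6.
SE(Ŷ) = √(1.2656048 × 10^6) = 1125.0.

1125.0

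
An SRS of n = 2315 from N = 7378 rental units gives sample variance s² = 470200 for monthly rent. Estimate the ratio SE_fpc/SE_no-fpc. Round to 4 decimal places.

f = n/N = 2315/7378 = 0.31377067.
SE_no-fpc = √(s²/n) = 14.251672; SE_fpc = √((1−f)s²/n) = 11.805937.
Ratio = √(1−f) = 0.82838960.

0.8284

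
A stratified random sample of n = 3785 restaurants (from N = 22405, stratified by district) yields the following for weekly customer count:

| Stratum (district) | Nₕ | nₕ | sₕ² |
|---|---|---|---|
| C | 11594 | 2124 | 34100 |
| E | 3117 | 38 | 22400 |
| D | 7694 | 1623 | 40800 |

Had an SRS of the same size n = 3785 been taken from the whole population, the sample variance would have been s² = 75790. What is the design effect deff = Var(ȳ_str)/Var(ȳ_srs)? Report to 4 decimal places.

Var(ȳ_str) = Σ Wₕ²(1−fₕ)sₕ²/nₕ with Wₕ = Nₕ/22405:
  C: (11594/22405)²·(1−2124/11594)·34100/2124 = 3.5115046
  E: (3117/22405)²·(1−38/3117)·22400/38 = 11.269925
  D: (7694/22405)²·(1−1623/7694)·40800/1623 = 2.3391828
  → Var(ȳ_str) = 17.120612.
Var(ȳ_srs) = (1 − 3785/22405)·75790/3785 = 16.641051.
deff = 17.120612 / 16.641051 = 1.0288.

1.0288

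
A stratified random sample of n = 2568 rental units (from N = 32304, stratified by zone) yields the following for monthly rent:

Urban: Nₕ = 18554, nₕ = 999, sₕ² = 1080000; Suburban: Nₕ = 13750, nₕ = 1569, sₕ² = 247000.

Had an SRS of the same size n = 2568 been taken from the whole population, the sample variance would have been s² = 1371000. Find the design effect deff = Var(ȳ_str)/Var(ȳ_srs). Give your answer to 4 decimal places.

Var(ȳ_str) = Σ Wₕ²(1−fₕ)sₕ²/nₕ with Wₕ = Nₕ/32304:
  Urban: (18554/32304)²·(1−999/18554)·1080000/999 = 337.43028
  Suburban: (13750/32304)²·(1−1569/13750)·247000/1569 = 25.266614
  → Var(ȳ_str) = 362.69689.
Var(ȳ_srs) = (1 − 2568/32304)·1371000/2568 = 491.43794.
deff = 362.69689 / 491.43794 = 0.7380.

0.7380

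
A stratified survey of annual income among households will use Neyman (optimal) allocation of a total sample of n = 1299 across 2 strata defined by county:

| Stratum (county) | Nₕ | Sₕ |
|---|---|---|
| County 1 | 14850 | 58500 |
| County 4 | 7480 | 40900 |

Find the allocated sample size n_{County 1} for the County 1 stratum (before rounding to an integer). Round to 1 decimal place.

Neyman allocation: nₕ = n·NₕSₕ / Σⱼ NⱼSⱼ.
Σ NⱼSⱼ = 14850·58500 + 7480·40900 = 1.174657 × 10^9.
n_{County 1} = 1299·14850·58500 / (1.174657 × 10^9) = 960.7.

960.7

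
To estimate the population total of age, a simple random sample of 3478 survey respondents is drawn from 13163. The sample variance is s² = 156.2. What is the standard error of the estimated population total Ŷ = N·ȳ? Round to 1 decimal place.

Var(Ŷ) = N²·Var(ȳ) = N²·(1 − n/N)·s²/n.
f = 3478/13163 = 0.26422548; Var(ȳ) = 0.73577452·156.2/3478 = 0.033044273.
Var(Ŷ) = 13163² · 0.033044273 = 5.7254017 × 10^6.
SE(Ŷ) = √(5.7254017 × 10^6) = 2392.8.

2392.8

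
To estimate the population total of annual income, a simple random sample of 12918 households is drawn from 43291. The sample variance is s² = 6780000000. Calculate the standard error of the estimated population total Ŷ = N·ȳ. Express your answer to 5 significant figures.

2.6270 × 10^7

Var(Ŷ) = N²·Var(ȳ) = N²·(1 − n/N)·s²/n.
f = 12918/43291 = 0.29839921; Var(ȳ) = 0.70160079·6780000000/12918 = 368234.51.
Var(Ŷ) = 43291² · 368234.51 = 6.9011223 × 10^14.
SE(Ŷ) = √(6.9011223 × 10^14) = 2.6270 × 10^7.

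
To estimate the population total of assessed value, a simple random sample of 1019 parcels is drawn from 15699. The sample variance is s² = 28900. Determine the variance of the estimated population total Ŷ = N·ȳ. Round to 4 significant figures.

Var(Ŷ) = N²·Var(ȳ) = N²·(1 − n/N)·s²/n.
f = 1019/15699 = 0.06490859; Var(ȳ) = 0.93509141·28900/1019 = 26.520257.
Var(Ŷ) = 15699² · 26.520257 = 6.5361454 × 10^9.

6.536 × 10^9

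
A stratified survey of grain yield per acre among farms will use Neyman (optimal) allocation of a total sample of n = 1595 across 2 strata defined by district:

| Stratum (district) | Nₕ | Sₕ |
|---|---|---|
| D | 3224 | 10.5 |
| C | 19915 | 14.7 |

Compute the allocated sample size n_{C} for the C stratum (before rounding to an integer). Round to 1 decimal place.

1429.7

Neyman allocation: nₕ = n·NₕSₕ / Σⱼ NⱼSⱼ.
Σ NⱼSⱼ = 3224·10.5 + 19915·14.7 = 326602.5.
n_{C} = 1595·19915·14.7 / 326602.5 = 1429.7.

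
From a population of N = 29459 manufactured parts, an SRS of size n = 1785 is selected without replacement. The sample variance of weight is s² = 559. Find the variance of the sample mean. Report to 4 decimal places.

Under SRS without replacement, Var(ȳ) = (1 − f)·s²/n with f = n/N = 1785/29459 = 0.06059269.
Var(ȳ) = (1 − 0.06059269)·559/1785 = 0.93940731·0.31316527 = 0.29418974.

0.2942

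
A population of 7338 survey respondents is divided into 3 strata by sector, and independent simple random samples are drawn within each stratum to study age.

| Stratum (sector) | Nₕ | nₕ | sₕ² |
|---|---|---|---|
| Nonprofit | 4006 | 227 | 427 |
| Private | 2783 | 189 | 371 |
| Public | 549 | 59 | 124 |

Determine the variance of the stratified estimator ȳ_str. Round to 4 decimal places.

0.8025

Var(ȳ_str) = Σₕ Wₕ²(1 − fₕ)sₕ²/nₕ with Wₕ = Nₕ/N, N = 7338.
Nonprofit: Wₕ = 0.54592532; term = 0.54592532²·(1 − 0.05666500)·427/227 = 0.52885235.
Private: Wₕ = 0.37925865; term = 0.37925865²·(1 − 0.06791232)·371/189 = 0.26317211.
Public: Wₕ = 0.07481603; term = 0.07481603²·(1 − 0.10746812)·124/59 = 0.01049984.
Sum = 0.8025243.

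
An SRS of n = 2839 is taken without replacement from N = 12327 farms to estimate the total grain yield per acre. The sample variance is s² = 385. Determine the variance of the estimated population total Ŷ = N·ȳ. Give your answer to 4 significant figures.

Var(Ŷ) = N²·Var(ȳ) = N²·(1 − n/N)·s²/n.
f = 2839/12327 = 0.23030746; Var(ȳ) = 0.76969254·385/2839 = 0.10437888.
Var(Ŷ) = 12327² · 0.10437888 = 1.5860885 × 10^7.

1.586 × 10^7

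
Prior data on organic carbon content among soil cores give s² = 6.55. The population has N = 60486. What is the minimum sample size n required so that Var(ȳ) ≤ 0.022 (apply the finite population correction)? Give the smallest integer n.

Without fpc, n₀ = s²/D = 6.55/0.022 = 297.7273.
With fpc, (1 − n/N)·s²/n ≤ D requires n ≥ n₀/(1 + n₀/N) = 297.7273/(1 + 297.7273/60486) = 296.2690.
Rounding up, n = 297.

297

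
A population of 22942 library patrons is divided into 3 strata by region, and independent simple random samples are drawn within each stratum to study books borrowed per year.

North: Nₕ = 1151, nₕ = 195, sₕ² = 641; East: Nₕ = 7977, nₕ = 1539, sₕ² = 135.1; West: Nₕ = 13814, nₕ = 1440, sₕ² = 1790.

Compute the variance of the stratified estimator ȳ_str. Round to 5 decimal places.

0.41914

Var(ȳ_str) = Σₕ Wₕ²(1 − fₕ)sₕ²/nₕ with Wₕ = Nₕ/N, N = 22942.
North: Wₕ = 0.05016999; term = 0.05016999²·(1 − 0.16941790)·641/195 = 0.006872173.
East: Wₕ = 0.34770290; term = 0.34770290²·(1 − 0.19292967)·135.1/1539 = 0.0085653427.
West: Wₕ = 0.60212710; term = 0.60212710²·(1 − 0.10424207)·1790/1440 = 0.40369889.
Sum = 0.41913641.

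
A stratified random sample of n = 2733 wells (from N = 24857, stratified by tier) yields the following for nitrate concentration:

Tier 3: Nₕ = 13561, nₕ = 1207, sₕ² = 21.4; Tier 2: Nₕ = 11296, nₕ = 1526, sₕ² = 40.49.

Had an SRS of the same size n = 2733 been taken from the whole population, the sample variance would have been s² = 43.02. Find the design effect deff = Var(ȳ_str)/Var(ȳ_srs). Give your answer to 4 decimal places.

Var(ȳ_str) = Σ Wₕ²(1−fₕ)sₕ²/nₕ with Wₕ = Nₕ/24857:
  Tier 3: (13561/24857)²·(1−1207/13561)·21.4/1207 = 0.0048073793
  Tier 2: (11296/24857)²·(1−1526/11296)·40.49/1526 = 0.0047393094
  → Var(ȳ_str) = 0.0095466887.
Var(ȳ_srs) = (1 − 2733/24857)·43.02/2733 = 0.014010244.
deff = 0.0095466887 / 0.014010244 = 0.6814.

0.6814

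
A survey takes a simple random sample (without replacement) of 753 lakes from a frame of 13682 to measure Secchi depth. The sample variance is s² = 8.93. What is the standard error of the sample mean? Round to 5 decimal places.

0.10586

Under SRS without replacement, Var(ȳ) = (1 − f)·s²/n with f = n/N = 753/13682 = 0.05503581.
Var(ȳ) = (1 − 0.05503581)·8.93/753 = 0.94496419·0.01185923 = 0.011206547.
SE(ȳ) = √(0.011206547) = 0.10586.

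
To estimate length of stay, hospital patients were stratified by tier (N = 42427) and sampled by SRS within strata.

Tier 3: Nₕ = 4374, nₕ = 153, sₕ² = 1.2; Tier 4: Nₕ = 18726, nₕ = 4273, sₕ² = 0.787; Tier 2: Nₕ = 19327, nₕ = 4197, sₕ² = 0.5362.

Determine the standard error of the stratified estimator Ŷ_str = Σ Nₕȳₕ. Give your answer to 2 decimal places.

481.68

Var(Ŷ_str) = Σₕ Nₕ²(1 − fₕ)sₕ²/nₕ.
Tier 3: 4374²·(1 − 153/4374)·1.2/153 = 144805.13.
Tier 4: 18726²·(1 − 4273/18726)·0.787/4273 = 49847.67.
Tier 2: 19327²·(1 − 4197/19327)·0.5362/4197 = 37358.654.
Sum = 232011.45.
SE = √(232011.45) = 481.68.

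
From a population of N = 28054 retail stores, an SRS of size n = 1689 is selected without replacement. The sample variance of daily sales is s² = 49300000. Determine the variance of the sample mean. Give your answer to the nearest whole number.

27432

Under SRS without replacement, Var(ȳ) = (1 − f)·s²/n with f = n/N = 1689/28054 = 0.06020532.
Var(ȳ) = (1 − 0.06020532)·49300000/1689 = 0.93979468·29188.869 = 27431.544.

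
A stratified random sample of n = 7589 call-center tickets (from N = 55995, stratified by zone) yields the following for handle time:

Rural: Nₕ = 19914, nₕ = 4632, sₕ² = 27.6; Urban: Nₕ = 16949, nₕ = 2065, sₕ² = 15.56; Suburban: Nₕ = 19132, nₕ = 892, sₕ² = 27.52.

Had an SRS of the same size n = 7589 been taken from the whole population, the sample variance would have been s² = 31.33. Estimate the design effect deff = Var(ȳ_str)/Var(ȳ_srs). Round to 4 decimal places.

Var(ȳ_str) = Σ Wₕ²(1−fₕ)sₕ²/nₕ with Wₕ = Nₕ/55995:
  Rural: (19914/55995)²·(1−4632/19914)·27.6/4632 = 5.7833667 × 10^-4
  Urban: (16949/55995)²·(1−2065/16949)·15.56/2065 = 6.0625423 × 10^-4
  Suburban: (19132/55995)²·(1−892/19132)·27.52/892 = 0.0034337627
  → Var(ȳ_str) = 0.0046183536.
Var(ȳ_srs) = (1 − 7589/55995)·31.33/7589 = 0.0035688294.
deff = 0.0046183536 / 0.0035688294 = 1.2941.

1.2941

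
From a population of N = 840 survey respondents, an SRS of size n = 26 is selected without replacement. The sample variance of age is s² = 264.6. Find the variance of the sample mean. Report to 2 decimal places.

Under SRS without replacement, Var(ȳ) = (1 − f)·s²/n with f = n/N = 26/840 = 0.03095238.
Var(ȳ) = (1 − 0.03095238)·264.6/26 = 0.96904762·10.176923 = 9.8619231.

9.86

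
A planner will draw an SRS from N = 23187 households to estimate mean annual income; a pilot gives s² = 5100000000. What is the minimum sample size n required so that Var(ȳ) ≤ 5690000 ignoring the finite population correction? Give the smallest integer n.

897

Without fpc, n₀ = s²/D = 5100000000/5690000 = 896.3093.
Rounding up, n = 897.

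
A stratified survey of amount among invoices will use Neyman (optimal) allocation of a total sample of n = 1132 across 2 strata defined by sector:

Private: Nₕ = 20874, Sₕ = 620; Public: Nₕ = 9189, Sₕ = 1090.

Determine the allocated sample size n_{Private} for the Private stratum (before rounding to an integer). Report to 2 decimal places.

Neyman allocation: nₕ = n·NₕSₕ / Σⱼ NⱼSⱼ.
Σ NⱼSⱼ = 20874·620 + 9189·1090 = 2.295789 × 10^7.
n_{Private} = 1132·20874·620 / (2.295789 × 10^7) = 638.13.

638.13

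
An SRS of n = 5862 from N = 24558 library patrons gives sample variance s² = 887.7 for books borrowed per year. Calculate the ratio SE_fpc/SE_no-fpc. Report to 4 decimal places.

f = n/N = 5862/24558 = 0.23870022.
SE_no-fpc = √(s²/n) = 0.38914388; SE_fpc = √((1−f)s²/n) = 0.33953774.
Ratio = √(1−f) = 0.87252495.

0.8725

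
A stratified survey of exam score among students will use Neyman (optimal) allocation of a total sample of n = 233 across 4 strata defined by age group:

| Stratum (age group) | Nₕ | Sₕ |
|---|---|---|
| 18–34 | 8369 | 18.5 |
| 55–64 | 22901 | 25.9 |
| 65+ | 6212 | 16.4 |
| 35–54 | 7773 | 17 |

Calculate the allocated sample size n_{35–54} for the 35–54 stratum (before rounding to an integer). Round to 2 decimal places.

31.35

Neyman allocation: nₕ = n·NₕSₕ / Σⱼ NⱼSⱼ.
Σ NⱼSⱼ = 8369·18.5 + 22901·25.9 + 6212·16.4 + 7773·17 = 981980.2.
n_{35–54} = 233·7773·17 / 981980.2 = 31.35.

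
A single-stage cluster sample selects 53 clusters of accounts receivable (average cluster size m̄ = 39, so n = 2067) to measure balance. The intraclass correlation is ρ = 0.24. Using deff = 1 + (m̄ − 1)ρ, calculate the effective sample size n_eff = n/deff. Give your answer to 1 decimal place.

deff = 1 + (39 − 1)·0.24 = 1 + 9.12 = 10.12.
n_eff = 2067 / 10.12 = 204.2.

204.2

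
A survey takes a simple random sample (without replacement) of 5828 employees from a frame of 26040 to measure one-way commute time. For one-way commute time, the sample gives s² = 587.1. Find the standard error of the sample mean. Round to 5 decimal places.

Under SRS without replacement, Var(ȳ) = (1 − f)·s²/n with f = n/N = 5828/26040 = 0.22380952.
Var(ȳ) = (1 − 0.22380952)·587.1/5828 = 0.77619048·0.10073782 = 0.078191734.
SE(ȳ) = √(0.078191734) = 0.27963.

0.27963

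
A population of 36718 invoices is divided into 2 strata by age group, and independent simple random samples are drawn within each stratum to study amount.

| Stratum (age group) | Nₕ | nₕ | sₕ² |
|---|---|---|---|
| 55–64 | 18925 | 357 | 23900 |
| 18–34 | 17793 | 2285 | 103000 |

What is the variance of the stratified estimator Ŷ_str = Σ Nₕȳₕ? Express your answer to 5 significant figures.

3.5963 × 10^10

Var(Ŷ_str) = Σₕ Nₕ²(1 − fₕ)sₕ²/nₕ.
55–64: 18925²·(1 − 357/18925)·23900/357 = 2.3525058 × 10^10.
18–34: 17793²·(1 − 2285/17793)·103000/2285 = 1.2438156 × 10^10.
Sum = 3.5963214 × 10^10.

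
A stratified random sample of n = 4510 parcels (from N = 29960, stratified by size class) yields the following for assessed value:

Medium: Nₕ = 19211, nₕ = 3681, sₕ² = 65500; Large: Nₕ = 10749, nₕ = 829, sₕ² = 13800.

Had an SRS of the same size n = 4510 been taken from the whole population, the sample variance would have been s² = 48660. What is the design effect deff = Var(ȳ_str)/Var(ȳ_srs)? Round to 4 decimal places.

0.8611

Var(ȳ_str) = Σ Wₕ²(1−fₕ)sₕ²/nₕ with Wₕ = Nₕ/29960:
  Medium: (19211/29960)²·(1−3681/19211)·65500/3681 = 5.9144354
  Large: (10749/29960)²·(1−829/10749)·13800/829 = 1.977519
  → Var(ȳ_str) = 7.8919544.
Var(ȳ_srs) = (1 − 4510/29960)·48660/4510 = 9.1651914.
deff = 7.8919544 / 9.1651914 = 0.8611.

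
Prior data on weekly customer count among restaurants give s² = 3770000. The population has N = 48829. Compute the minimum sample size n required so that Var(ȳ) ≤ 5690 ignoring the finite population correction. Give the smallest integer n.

663

Without fpc, n₀ = s²/D = 3770000/5690 = 662.5659.
Rounding up, n = 663.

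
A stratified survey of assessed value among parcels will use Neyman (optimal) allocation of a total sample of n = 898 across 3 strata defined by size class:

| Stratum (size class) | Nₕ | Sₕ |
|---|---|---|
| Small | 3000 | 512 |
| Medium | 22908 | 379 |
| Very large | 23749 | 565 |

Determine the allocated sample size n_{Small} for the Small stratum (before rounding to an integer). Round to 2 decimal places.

58.36

Neyman allocation: nₕ = n·NₕSₕ / Σⱼ NⱼSⱼ.
Σ NⱼSⱼ = 3000·512 + 22908·379 + 23749·565 = 2.3636317 × 10^7.
n_{Small} = 898·3000·512 / (2.3636317 × 10^7) = 58.36.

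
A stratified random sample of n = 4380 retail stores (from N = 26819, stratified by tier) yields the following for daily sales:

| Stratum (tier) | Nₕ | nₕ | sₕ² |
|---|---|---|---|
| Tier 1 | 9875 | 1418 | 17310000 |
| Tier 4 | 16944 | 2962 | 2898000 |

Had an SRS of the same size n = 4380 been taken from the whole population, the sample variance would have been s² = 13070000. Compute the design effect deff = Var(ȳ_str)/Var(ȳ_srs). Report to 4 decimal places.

Var(ȳ_str) = Σ Wₕ²(1−fₕ)sₕ²/nₕ with Wₕ = Nₕ/26819:
  Tier 1: (9875/26819)²·(1−1418/9875)·17310000/1418 = 1417.3892
  Tier 4: (16944/26819)²·(1−2962/16944)·2898000/2962 = 322.2652
  → Var(ȳ_str) = 1739.6544.
Var(ȳ_srs) = (1 − 4380/26819)·13070000/4380 = 2496.6772.
deff = 1739.6544 / 2496.6772 = 0.6968.

0.6968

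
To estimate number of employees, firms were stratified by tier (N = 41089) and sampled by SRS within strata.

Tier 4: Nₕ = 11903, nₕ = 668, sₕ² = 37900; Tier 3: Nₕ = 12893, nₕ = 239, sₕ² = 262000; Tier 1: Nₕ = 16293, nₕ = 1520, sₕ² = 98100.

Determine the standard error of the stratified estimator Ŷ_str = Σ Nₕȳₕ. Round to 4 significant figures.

Var(Ŷ_str) = Σₕ Nₕ²(1 − fₕ)sₕ²/nₕ.
Tier 4: 11903²·(1 − 668/11903)·37900/668 = 7.5873874 × 10^9.
Tier 3: 12893²·(1 − 239/12893)·262000/239 = 1.7884846 × 10^11.
Tier 1: 16293²·(1 − 1520/16293)·98100/1520 = 1.5534425 × 10^10.
Sum = 2.0197027 × 10^11.
SE = √(2.0197027 × 10^11) = 449400.

449400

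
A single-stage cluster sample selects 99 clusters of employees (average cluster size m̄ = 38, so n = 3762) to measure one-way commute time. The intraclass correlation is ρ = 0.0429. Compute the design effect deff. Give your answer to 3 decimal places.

deff = 1 + (38 − 1)·0.0429 = 1 + 1.5873 = 2.5873.

2.587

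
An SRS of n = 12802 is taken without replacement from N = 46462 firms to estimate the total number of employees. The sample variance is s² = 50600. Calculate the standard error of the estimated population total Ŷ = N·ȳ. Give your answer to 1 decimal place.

Var(Ŷ) = N²·Var(ȳ) = N²·(1 − n/N)·s²/n.
f = 12802/46462 = 0.27553700; Var(ȳ) = 0.72446300·50600/12802 = 2.8634454.
Var(Ŷ) = 46462² · 2.8634454 = 6.1813695 × 10^9.
SE(Ŷ) = √(6.1813695 × 10^9) = 78621.7.

78621.7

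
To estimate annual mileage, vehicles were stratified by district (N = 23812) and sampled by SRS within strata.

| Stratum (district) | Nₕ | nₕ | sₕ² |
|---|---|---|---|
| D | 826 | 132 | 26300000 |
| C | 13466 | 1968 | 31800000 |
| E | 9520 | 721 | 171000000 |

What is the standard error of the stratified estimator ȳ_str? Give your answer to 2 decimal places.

Var(ȳ_str) = Σₕ Wₕ²(1 − fₕ)sₕ²/nₕ with Wₕ = Nₕ/N, N = 23812.
D: Wₕ = 0.03468839; term = 0.03468839²·(1 − 0.15980630)·26300000/132 = 201.43252.
C: Wₕ = 0.56551319; term = 0.56551319²·(1 − 0.14614585)·31800000/1968 = 4412.3626.
E: Wₕ = 0.39979842; term = 0.39979842²·(1 − 0.07573529)·171000000/721 = 35038.004.
Sum = 39651.799.
SE = √(39651.799) = 199.13.

199.13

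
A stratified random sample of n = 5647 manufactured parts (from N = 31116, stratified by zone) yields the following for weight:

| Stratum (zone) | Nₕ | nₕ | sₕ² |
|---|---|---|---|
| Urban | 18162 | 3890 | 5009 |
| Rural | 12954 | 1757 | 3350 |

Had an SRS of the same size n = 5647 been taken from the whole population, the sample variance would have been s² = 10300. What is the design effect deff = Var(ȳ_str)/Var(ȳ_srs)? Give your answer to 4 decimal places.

0.4222

Var(ȳ_str) = Σ Wₕ²(1−fₕ)sₕ²/nₕ with Wₕ = Nₕ/31116:
  Urban: (18162/31116)²·(1−3890/18162)·5009/3890 = 0.34473265
  Rural: (12954/31116)²·(1−1757/12954)·3350/1757 = 0.28563478
  → Var(ȳ_str) = 0.63036743.
Var(ȳ_srs) = (1 − 5647/31116)·10300/5647 = 1.4929579.
deff = 0.63036743 / 1.4929579 = 0.4222.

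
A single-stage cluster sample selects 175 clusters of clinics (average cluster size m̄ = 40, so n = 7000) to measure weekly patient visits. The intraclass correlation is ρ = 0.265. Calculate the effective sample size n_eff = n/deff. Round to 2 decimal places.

617.56

deff = 1 + (40 − 1)·0.265 = 1 + 10.335 = 11.335.
n_eff = 7000 / 11.335 = 617.56.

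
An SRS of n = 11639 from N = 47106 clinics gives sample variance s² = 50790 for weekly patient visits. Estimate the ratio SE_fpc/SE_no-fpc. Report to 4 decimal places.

0.8677

f = n/N = 11639/47106 = 0.24708105.
SE_no-fpc = √(s²/n) = 2.0889655; SE_fpc = √((1−f)s²/n) = 1.8126142.
Ratio = √(1−f) = 0.86770902.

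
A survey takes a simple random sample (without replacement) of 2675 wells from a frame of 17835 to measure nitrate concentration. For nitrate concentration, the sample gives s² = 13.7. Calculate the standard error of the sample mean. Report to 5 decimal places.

Under SRS without replacement, Var(ȳ) = (1 − f)·s²/n with f = n/N = 2675/17835 = 0.14998598.
Var(ȳ) = (1 − 0.14998598)·13.7/2675 = 0.85001402·0.0051214953 = 0.0043533428.
SE(ȳ) = √(0.0043533428) = 0.06598.

0.06598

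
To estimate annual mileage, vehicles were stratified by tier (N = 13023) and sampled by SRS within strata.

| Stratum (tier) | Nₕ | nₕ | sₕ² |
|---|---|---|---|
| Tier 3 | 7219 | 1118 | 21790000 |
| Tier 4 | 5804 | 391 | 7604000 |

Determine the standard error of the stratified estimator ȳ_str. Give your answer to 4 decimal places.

Var(ȳ_str) = Σₕ Wₕ²(1 − fₕ)sₕ²/nₕ with Wₕ = Nₕ/N, N = 13023.
Tier 3: Wₕ = 0.55432696; term = 0.55432696²·(1 − 0.15486910)·21790000/1118 = 5061.4088.
Tier 4: Wₕ = 0.44567304; term = 0.44567304²·(1 − 0.06736733)·7604000/391 = 3602.5391.
Sum = 8663.9479.
SE = √(8663.9479) = 93.0803.

93.0803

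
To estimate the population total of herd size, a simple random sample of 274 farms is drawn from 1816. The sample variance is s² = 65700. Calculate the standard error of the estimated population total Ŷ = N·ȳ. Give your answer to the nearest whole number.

25912

Var(Ŷ) = N²·Var(ȳ) = N²·(1 − n/N)·s²/n.
f = 274/1816 = 0.15088106; Var(ȳ) = 0.84911894·65700/274 = 203.60261.
Var(Ŷ) = 1816² · 203.60261 = 6.7145209 × 10^8.
SE(Ŷ) = √(6.7145209 × 10^8) = 25912.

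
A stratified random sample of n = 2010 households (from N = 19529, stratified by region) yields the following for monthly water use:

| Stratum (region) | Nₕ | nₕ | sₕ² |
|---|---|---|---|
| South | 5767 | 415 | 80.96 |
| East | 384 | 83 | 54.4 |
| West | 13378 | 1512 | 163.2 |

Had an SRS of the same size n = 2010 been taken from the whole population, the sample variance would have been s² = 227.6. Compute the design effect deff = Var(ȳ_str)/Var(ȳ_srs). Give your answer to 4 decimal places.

Var(ȳ_str) = Σ Wₕ²(1−fₕ)sₕ²/nₕ with Wₕ = Nₕ/19529:
  South: (5767/19529)²·(1−415/5767)·80.96/415 = 0.015788048
  East: (384/19529)²·(1−83/384)·54.4/83 = 1.9863625 × 10^-4
  West: (13378/19529)²·(1−1512/13378)·163.2/1512 = 0.044926635
  → Var(ȳ_str) = 0.060913319.
Var(ȳ_srs) = (1 − 2010/19529)·227.6/2010 = 0.10157937.
deff = 0.060913319 / 0.10157937 = 0.5997.

0.5997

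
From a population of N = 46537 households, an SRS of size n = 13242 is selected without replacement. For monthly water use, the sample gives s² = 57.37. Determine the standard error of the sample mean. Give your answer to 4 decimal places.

Under SRS without replacement, Var(ȳ) = (1 − f)·s²/n with f = n/N = 13242/46537 = 0.28454778.
Var(ȳ) = (1 − 0.28454778)·57.37/13242 = 0.71545222·0.0043324271 = 0.0030996446.
SE(ȳ) = √(0.0030996446) = 0.0557.

0.0557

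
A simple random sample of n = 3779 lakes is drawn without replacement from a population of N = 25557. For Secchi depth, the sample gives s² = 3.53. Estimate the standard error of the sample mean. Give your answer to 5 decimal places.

0.02821

Under SRS without replacement, Var(ȳ) = (1 − f)·s²/n with f = n/N = 3779/25557 = 0.14786556.
Var(ȳ) = (1 − 0.14786556)·3.53/3779 = 0.85213444·9.3410955 × 10^-4 = 7.9598692 × 10^-4.
SE(ȳ) = √(7.9598692 × 10^-4) = 0.02821.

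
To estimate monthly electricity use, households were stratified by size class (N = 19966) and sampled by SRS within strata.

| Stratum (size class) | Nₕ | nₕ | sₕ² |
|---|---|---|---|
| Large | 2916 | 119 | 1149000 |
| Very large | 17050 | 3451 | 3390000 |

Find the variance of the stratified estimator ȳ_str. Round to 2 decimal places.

768.90

Var(ȳ_str) = Σₕ Wₕ²(1 − fₕ)sₕ²/nₕ with Wₕ = Nₕ/N, N = 19966.
Large: Wₕ = 0.14604828; term = 0.14604828²·(1 − 0.04080933)·1149000/119 = 197.54722.
Very large: Wₕ = 0.85395172; term = 0.85395172²·(1 − 0.20240469)·3390000/3451 = 571.35228.
Sum = 768.8995.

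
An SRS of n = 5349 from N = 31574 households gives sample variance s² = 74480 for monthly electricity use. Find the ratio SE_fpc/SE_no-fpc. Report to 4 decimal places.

f = n/N = 5349/31574 = 0.16941154.
SE_no-fpc = √(s²/n) = 3.7315008; SE_fpc = √((1−f)s²/n) = 3.4007639.
Ratio = √(1−f) = 0.91136626.

0.9114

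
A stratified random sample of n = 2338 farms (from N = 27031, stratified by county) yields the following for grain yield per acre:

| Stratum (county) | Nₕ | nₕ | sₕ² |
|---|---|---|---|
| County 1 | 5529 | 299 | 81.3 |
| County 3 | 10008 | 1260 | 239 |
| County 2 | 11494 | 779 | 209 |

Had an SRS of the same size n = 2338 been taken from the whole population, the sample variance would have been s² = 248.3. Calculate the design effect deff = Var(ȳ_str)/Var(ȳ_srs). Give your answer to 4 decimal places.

Var(ȳ_str) = Σ Wₕ²(1−fₕ)sₕ²/nₕ with Wₕ = Nₕ/27031:
  County 1: (5529/27031)²·(1−299/5529)·81.3/299 = 0.010760772
  County 3: (10008/27031)²·(1−1260/10008)·239/1260 = 0.022727894
  County 2: (11494/27031)²·(1−779/11494)·209/779 = 0.045221813
  → Var(ȳ_str) = 0.078710479.
Var(ȳ_srs) = (1 − 2338/27031)·248.3/2338 = 0.097016132.
deff = 0.078710479 / 0.097016132 = 0.8113.

0.8113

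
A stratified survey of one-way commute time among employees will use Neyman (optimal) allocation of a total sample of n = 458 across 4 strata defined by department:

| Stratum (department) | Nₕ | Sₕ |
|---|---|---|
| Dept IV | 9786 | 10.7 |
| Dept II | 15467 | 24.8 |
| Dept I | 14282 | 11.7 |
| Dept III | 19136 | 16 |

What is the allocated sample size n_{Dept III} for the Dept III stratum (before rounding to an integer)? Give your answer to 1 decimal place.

145.8

Neyman allocation: nₕ = n·NₕSₕ / Σⱼ NⱼSⱼ.
Σ NⱼSⱼ = 9786·10.7 + 15467·24.8 + 14282·11.7 + 19136·16 = 961567.2.
n_{Dept III} = 458·19136·16 / 961567.2 = 145.8.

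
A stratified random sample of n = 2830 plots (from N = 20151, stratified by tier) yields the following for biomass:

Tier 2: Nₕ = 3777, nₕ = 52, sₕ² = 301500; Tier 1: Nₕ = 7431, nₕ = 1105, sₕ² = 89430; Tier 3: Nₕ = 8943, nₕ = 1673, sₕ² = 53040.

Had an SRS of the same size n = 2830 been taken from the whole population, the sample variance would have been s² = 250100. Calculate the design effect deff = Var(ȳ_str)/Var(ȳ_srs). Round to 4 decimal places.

Var(ȳ_str) = Σ Wₕ²(1−fₕ)sₕ²/nₕ with Wₕ = Nₕ/20151:
  Tier 2: (3777/20151)²·(1−52/3777)·301500/52 = 200.89264
  Tier 1: (7431/20151)²·(1−1105/7431)·89430/1105 = 9.3692364
  Tier 3: (8943/20151)²·(1−1673/8943)·53040/1673 = 5.0761215
  → Var(ȳ_str) = 215.338.
Var(ȳ_srs) = (1 − 2830/20151)·250100/2830 = 75.963264.
deff = 215.338 / 75.963264 = 2.8348.

2.8348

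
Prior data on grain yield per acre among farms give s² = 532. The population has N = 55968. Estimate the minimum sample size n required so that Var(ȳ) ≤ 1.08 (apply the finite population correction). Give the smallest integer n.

Without fpc, n₀ = s²/D = 532/1.08 = 492.5926.
With fpc, (1 − n/N)·s²/n ≤ D requires n ≥ n₀/(1 + n₀/N) = 492.5926/(1 + 492.5926/55968) = 488.2950.
Rounding up, n = 489.

489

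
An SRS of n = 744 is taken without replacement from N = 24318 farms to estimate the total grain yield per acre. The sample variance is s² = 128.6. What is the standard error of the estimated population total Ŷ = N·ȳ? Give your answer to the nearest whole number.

9954

Var(Ŷ) = N²·Var(ȳ) = N²·(1 − n/N)·s²/n.
f = 744/24318 = 0.03059462; Var(ȳ) = 0.96940538·128.6/744 = 0.1675612.
Var(Ŷ) = 24318² · 0.1675612 = 9.908985 × 10^7.
SE(Ŷ) = √(9.908985 × 10^7) = 9954.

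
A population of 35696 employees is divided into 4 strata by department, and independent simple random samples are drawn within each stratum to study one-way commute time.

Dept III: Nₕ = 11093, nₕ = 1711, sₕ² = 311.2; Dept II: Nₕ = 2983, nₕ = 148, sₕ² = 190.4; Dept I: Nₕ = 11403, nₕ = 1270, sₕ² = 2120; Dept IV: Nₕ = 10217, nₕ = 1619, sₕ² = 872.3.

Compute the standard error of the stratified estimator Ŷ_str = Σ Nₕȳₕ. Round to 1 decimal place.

16432.3

Var(Ŷ_str) = Σₕ Nₕ²(1 − fₕ)sₕ²/nₕ.
Dept III: 11093²·(1 − 1711/11093)·311.2/1711 = 1.8929277 × 10^7.
Dept II: 2983²·(1 − 148/2983)·190.4/148 = 1.0879565 × 10^7.
Dept I: 11403²·(1 − 1270/11403)·2120/1270 = 1.9288094 × 10^8.
Dept IV: 10217²·(1 − 1619/10217)·872.3/1619 = 4.7330365 × 10^7.
Sum = 2.7002015 × 10^8.
SE = √(2.7002015 × 10^8) = 16432.3.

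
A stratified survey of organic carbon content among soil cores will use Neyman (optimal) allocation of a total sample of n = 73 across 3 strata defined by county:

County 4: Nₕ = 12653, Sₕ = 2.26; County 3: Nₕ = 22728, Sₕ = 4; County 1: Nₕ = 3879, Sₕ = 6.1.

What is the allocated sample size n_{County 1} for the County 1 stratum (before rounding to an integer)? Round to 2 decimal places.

12.06

Neyman allocation: nₕ = n·NₕSₕ / Σⱼ NⱼSⱼ.
Σ NⱼSⱼ = 12653·2.26 + 22728·4 + 3879·6.1 = 143169.68.
n_{County 1} = 73·3879·6.1 / 143169.68 = 12.06.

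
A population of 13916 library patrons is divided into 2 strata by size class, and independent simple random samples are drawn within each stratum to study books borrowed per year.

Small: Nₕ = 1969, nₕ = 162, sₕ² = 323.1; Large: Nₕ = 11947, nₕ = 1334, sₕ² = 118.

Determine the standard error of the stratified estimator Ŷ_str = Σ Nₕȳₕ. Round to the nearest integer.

4279

Var(Ŷ_str) = Σₕ Nₕ²(1 − fₕ)sₕ²/nₕ.
Small: 1969²·(1 − 162/1969)·323.1/162 = 7.0961994 × 10^6.
Large: 11947²·(1 − 1334/11947)·118/1334 = 1.1215618 × 10^7.
Sum = 1.8311817 × 10^7.
SE = √(1.8311817 × 10^7) = 4279.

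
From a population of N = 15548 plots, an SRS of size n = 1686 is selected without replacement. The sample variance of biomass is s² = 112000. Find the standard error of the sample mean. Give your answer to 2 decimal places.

7.70

Under SRS without replacement, Var(ȳ) = (1 − f)·s²/n with f = n/N = 1686/15548 = 0.10843838.
Var(ȳ) = (1 − 0.10843838)·112000/1686 = 0.89156162·66.429419 = 59.22592.
SE(ȳ) = √(59.22592) = 7.70.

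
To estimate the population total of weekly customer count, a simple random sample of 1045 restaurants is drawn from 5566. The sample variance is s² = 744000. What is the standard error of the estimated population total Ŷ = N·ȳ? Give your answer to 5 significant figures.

Var(Ŷ) = N²·Var(ȳ) = N²·(1 − n/N)·s²/n.
f = 1045/5566 = 0.18774704; Var(ȳ) = 0.81225296·744000/1045 = 578.29302.
Var(Ŷ) = 5566² · 578.29302 = 1.7915724 × 10^10.
SE(Ŷ) = √(1.7915724 × 10^10) = 133850.

133850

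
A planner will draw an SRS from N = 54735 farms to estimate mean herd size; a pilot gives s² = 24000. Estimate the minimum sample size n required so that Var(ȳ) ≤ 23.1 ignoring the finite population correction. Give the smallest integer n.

1039

Without fpc, n₀ = s²/D = 24000/23.1 = 1038.9610.
Rounding up, n = 1039.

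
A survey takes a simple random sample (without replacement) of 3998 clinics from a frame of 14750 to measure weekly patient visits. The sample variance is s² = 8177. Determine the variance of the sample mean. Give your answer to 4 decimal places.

Under SRS without replacement, Var(ȳ) = (1 − f)·s²/n with f = n/N = 3998/14750 = 0.27105085.
Var(ȳ) = (1 − 0.27105085)·8177/3998 = 0.72894915·2.0452726 = 1.4908998.

1.4909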